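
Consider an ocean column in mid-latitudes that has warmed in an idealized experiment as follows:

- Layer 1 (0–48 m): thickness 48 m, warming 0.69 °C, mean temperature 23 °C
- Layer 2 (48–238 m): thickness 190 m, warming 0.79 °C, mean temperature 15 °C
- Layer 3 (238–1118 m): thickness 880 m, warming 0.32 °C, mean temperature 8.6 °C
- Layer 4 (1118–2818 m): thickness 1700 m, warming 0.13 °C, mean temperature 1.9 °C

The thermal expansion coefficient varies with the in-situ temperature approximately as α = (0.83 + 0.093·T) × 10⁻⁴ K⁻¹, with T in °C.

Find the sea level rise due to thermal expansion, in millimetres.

Δh ≈ 111 mm

Layer 1: α = (0.83 + 0.093×23)×10⁻⁴ = 2.969×10⁻⁴ K⁻¹
Layer 2: α = (0.83 + 0.093×15)×10⁻⁴ = 2.225×10⁻⁴ K⁻¹
Layer 3: α = (0.83 + 0.093×8.6)×10⁻⁴ = 1.6298×10⁻⁴ K⁻¹
Layer 4: α = (0.83 + 0.093×1.9)×10⁻⁴ = 1.0067×10⁻⁴ K⁻¹
0.69 × 2.969×10⁻⁴ × 48 = 0.009833328 m
Layer 2: 190 × 0.79 × 2.225×10⁻⁴ = 0.03339725 m
Layer 3: 880 × 0.32 × 1.6298×10⁻⁴ = 0.045895168 m
1118–2818 m: 1.0067×10⁻⁴ × 1700 × 0.13 = 0.02224807 m
Δh = 0.009833328 + 0.03339725 + 0.045895168 + 0.02224807 = 0.111373816 m ≈ 111 mm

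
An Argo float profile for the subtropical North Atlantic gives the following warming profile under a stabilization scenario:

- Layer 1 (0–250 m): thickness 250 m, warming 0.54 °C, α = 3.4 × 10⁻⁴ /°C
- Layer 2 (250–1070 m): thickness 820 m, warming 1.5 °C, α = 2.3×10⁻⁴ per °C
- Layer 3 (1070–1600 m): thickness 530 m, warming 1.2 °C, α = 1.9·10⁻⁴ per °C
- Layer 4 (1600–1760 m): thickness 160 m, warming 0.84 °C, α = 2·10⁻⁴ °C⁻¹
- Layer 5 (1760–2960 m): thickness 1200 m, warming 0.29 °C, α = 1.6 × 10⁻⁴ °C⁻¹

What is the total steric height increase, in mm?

532 mm of thermosteric rise

0.54 × 250 × 3.4×10⁻⁴ = 0.04590 m
Layer 2: 820 × 1.5 × 2.3×10⁻⁴ = 0.28290 m
1070–1600 m: 530 × 1.9×10⁻⁴ × 1.2 = 0.12084 m
2×10⁻⁴ × 0.84 × 160 = 0.02688 m
1.6×10⁻⁴ × 0.29 × 1200 = 0.05568 m
Δh = 0.04590 + 0.28290 + 0.12084 + 0.02688 + 0.05568 = 0.53220 m ≈ 532 mm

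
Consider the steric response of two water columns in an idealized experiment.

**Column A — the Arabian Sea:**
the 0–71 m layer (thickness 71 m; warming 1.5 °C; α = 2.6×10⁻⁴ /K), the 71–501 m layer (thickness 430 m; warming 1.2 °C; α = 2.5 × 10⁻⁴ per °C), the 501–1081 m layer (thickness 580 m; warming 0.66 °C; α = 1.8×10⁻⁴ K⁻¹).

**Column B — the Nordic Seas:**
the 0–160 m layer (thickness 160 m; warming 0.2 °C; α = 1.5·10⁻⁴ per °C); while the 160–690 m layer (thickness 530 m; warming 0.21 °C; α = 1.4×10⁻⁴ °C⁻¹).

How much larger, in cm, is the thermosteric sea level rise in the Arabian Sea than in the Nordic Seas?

A Layer 1: 71 × 1.5 × 2.6×10⁻⁴ = 0.02769 m
A Layer 2: 430 × 1.2 × 2.5×10⁻⁴ = 0.12900 m
A Layer 3: 0.66 × 1.8×10⁻⁴ × 580 = 0.068904 m
A total: 0.225594 m
B Layer 1: 160 × 0.2 × 1.5×10⁻⁴ = 0.00480 m
B Layer 2: 530 × 0.21 × 1.4×10⁻⁴ = 0.015582 m
B total: 0.020382 m
Difference: 0.225594 − 0.020382 = 0.205212 m

Δh_A − Δh_B ≈ 21 cm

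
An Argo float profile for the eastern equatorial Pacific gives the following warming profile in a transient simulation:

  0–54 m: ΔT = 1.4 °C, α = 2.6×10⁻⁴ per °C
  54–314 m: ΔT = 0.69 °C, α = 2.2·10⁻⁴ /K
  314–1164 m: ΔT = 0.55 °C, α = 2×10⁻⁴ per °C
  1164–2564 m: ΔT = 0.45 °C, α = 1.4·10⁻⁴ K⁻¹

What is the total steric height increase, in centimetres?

Δh ≈ 24 cm

1.4 × 2.6×10⁻⁴ × 54 = 0.019656 m
54–314 m: 260 × 2.2×10⁻⁴ × 0.69 = 0.039468 m
314–1164 m: 0.55 × 2×10⁻⁴ × 850 = 0.09350 m
0.45 × 1400 × 1.4×10⁻⁴ = 0.08820 m
Δh = 0.019656 + 0.039468 + 0.09350 + 0.08820 = 0.240824 m ≈ 24 cm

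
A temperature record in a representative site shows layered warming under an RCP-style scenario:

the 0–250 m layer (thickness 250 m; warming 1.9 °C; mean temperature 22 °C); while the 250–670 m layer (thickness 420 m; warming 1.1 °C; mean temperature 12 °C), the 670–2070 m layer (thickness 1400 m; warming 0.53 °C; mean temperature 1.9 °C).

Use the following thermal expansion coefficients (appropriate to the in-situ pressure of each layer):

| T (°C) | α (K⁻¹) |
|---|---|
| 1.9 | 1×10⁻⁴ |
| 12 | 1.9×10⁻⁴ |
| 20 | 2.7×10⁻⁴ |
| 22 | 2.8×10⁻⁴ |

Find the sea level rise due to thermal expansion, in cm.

29.5 cm

Layer 1 at 22 °C → α = 2.8×10⁻⁴ K⁻¹
Layer 2 at 12 °C → α = 1.9×10⁻⁴ K⁻¹
Layer 3 at 1.9 °C → α = 1×10⁻⁴ K⁻¹
0–250 m: 2.8×10⁻⁴ × 250 × 1.9 = 0.13300 m
Layer 2: 420 × 1.1 × 1.9×10⁻⁴ = 0.08778 m
1×10⁻⁴ × 0.53 × 1400 = 0.07420 m
Δh = 0.13300 + 0.08778 + 0.07420 = 0.29498 m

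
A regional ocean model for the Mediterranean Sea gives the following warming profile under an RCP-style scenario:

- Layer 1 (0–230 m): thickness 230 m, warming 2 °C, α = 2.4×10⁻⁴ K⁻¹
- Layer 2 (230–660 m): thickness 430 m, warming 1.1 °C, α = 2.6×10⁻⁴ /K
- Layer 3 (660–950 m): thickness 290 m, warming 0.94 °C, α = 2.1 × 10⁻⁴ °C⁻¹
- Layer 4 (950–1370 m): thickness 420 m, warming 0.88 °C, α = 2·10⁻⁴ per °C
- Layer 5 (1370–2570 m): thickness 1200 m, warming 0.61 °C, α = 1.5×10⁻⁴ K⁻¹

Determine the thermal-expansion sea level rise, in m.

Δh ≈ 0.47 m

0–230 m: 2.4×10⁻⁴ × 230 × 2 = 0.11040 m
230–660 m: 1.1 × 2.6×10⁻⁴ × 430 = 0.12298 m
660–950 m: 2.1×10⁻⁴ × 0.94 × 290 = 0.057246 m
Layer 4: 2×10⁻⁴ × 420 × 0.88 = 0.07392 m
Layer 5: 1.5×10⁻⁴ × 1200 × 0.61 = 0.10980 m
Δh = 0.11040 + 0.12298 + 0.057246 + 0.07392 + 0.10980 = 0.474346 m ≈ 0.47 m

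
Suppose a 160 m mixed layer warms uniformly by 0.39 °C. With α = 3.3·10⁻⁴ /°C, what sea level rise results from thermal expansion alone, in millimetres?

Δh ≈ 21 mm

Δh = αΔT·H = 3.3×10⁻⁴ × 0.39 × 160 = 0.020592 m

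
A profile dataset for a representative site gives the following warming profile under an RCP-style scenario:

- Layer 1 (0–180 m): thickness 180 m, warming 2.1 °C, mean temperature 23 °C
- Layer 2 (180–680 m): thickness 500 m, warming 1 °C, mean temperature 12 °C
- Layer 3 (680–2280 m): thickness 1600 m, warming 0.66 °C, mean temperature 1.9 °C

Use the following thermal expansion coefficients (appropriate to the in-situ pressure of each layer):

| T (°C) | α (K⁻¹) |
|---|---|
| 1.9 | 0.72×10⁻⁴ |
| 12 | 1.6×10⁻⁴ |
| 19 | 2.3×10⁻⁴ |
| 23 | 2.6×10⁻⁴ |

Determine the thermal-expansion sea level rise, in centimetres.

Layer 1 at 23 °C → α = 2.6×10⁻⁴ K⁻¹
Layer 2 at 12 °C → α = 1.6×10⁻⁴ K⁻¹
Layer 3 at 1.9 °C → α = 0.72×10⁻⁴ K⁻¹
Layer 1: 2.1 × 180 × 2.6×10⁻⁴ = 0.09828 m
180–680 m: 1 × 1.6×10⁻⁴ × 500 = 0.08000 m
680–2280 m: 1600 × 0.72×10⁻⁴ × 0.66 = 0.076032 m
Δh = 0.09828 + 0.08000 + 0.076032 = 0.254312 m

Δh ≈ 25 cm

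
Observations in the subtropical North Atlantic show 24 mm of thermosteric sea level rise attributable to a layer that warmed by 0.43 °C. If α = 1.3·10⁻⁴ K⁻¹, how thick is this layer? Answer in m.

H = Δh/(αΔT) = 0.024 / (1.3×10⁻⁴ × 0.43) ≈ 429.3 m

429 m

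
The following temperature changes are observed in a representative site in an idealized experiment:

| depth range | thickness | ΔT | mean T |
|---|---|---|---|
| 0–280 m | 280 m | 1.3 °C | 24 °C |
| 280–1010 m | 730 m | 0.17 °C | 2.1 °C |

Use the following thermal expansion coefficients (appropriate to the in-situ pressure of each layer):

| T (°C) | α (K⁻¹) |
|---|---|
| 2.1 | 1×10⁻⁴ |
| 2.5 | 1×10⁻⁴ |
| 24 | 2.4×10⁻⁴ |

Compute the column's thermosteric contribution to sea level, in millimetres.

about 100 mm

Layer 1 at 24 °C → α = 2.4×10⁻⁴ K⁻¹
Layer 2 at 2.1 °C → α = 1×10⁻⁴ K⁻¹
Layer 1: 2.4×10⁻⁴ × 280 × 1.3 = 0.08736 m
0.17 × 730 × 1×10⁻⁴ = 0.01241 m
Δh = 0.08736 + 0.01241 = 0.09977 m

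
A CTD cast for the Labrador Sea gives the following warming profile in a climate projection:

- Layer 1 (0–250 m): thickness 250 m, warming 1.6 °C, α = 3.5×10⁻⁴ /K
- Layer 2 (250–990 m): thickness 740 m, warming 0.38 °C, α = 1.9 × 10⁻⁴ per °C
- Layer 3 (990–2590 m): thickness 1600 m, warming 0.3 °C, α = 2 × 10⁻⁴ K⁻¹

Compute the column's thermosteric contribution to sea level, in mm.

0–250 m: 3.5×10⁻⁴ × 1.6 × 250 = 0.14000 m
0.38 × 1.9×10⁻⁴ × 740 = 0.053428 m
990–2590 m: 2×10⁻⁴ × 1600 × 0.3 = 0.09600 m
Δh = 0.14000 + 0.053428 + 0.09600 = 0.289428 m

Δh = 289 mm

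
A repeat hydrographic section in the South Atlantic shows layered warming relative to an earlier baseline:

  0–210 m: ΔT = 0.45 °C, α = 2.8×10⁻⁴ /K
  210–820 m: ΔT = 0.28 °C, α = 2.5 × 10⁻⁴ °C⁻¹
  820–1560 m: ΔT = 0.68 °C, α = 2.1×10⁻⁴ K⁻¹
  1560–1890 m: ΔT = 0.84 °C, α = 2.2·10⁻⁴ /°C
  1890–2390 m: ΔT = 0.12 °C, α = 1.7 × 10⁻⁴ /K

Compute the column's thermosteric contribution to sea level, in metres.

Layer 1: 210 × 0.45 × 2.8×10⁻⁴ = 0.02646 m
0.28 × 2.5×10⁻⁴ × 610 = 0.04270 m
Layer 3: 2.1×10⁻⁴ × 740 × 0.68 = 0.105672 m
1560–1890 m: 330 × 0.84 × 2.2×10⁻⁴ = 0.060984 m
1890–2390 m: 500 × 1.7×10⁻⁴ × 0.12 = 0.01020 m
Δh = 0.02646 + 0.04270 + 0.105672 + 0.060984 + 0.01020 = 0.246016 m ≈ 0.25 m

Δh ≈ 0.25 m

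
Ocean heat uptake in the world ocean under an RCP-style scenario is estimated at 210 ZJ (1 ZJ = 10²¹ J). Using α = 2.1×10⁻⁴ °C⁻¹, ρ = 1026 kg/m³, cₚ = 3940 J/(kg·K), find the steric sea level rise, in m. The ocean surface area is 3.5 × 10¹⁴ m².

Per unit area: Q = 210×10²¹ / (3.5×10¹⁴) = 6×10⁸ J/m²
Δh = αQ/(ρcₚ) = 2.1×10⁻⁴ × 6×10⁸ / (1026 × 3940) ≈ 0.031169 m

0.0312 m of thermosteric rise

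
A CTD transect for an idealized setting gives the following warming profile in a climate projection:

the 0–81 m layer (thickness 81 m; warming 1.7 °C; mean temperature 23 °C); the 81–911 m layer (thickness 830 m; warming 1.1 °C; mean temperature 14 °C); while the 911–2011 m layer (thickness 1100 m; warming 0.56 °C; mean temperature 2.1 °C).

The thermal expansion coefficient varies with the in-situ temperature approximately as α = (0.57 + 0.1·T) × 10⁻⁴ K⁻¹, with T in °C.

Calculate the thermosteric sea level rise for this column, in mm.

267 mm of thermosteric rise

Layer 1: α = (0.57 + 0.1×23)×10⁻⁴ = 2.87×10⁻⁴ K⁻¹
Layer 2: α = (0.57 + 0.1×14)×10⁻⁴ = 1.97×10⁻⁴ K⁻¹
Layer 3: α = (0.57 + 0.1×2.1)×10⁻⁴ = 0.78×10⁻⁴ K⁻¹
2.87×10⁻⁴ × 1.7 × 81 = 0.0395199 m
81–911 m: 1.1 × 830 × 1.97×10⁻⁴ = 0.179861 m
0.78×10⁻⁴ × 0.56 × 1100 = 0.048048 m
Δh = 0.0395199 + 0.179861 + 0.048048 = 0.2674289 m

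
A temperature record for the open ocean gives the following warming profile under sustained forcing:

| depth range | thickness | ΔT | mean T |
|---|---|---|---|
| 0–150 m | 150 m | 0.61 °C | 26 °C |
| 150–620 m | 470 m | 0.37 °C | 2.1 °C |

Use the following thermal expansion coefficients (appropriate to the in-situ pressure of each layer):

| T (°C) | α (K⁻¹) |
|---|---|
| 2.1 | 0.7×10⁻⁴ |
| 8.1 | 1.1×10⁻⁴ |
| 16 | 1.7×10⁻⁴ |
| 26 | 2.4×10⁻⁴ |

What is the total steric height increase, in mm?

Layer 1 at 26 °C → α = 2.4×10⁻⁴ K⁻¹
Layer 2 at 2.1 °C → α = 0.7×10⁻⁴ K⁻¹
0–150 m: 150 × 0.61 × 2.4×10⁻⁴ = 0.02196 m
Layer 2: 0.37 × 0.7×10⁻⁴ × 470 = 0.012173 m
Δh = 0.02196 + 0.012173 = 0.034133 m ≈ 34.1 mm

Δh ≈ 34.1 mm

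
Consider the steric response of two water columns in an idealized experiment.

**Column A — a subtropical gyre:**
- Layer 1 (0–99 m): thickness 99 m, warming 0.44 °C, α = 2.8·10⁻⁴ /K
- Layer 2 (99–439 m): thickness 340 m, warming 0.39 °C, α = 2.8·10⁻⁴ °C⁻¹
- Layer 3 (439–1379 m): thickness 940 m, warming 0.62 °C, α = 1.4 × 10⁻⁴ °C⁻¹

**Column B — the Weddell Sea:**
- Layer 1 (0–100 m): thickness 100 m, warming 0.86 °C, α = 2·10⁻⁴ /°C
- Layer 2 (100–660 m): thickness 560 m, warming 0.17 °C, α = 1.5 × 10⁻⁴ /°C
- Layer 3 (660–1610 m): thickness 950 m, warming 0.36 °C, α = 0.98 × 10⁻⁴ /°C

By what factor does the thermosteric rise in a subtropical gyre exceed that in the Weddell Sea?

A 0–99 m: 2.8×10⁻⁴ × 99 × 0.44 = 0.0121968 m
A Layer 2: 340 × 2.8×10⁻⁴ × 0.39 = 0.037128 m
A 439–1379 m: 940 × 0.62 × 1.4×10⁻⁴ = 0.081592 m
A total: 0.1309168 m
B 0–100 m: 0.86 × 2×10⁻⁴ × 100 = 0.01720 m
B 100–660 m: 1.5×10⁻⁴ × 560 × 0.17 = 0.01428 m
B 950 × 0.36 × 0.98×10⁻⁴ = 0.033516 m
B total: 0.064996 m
Ratio: 0.1309168 / 0.064996 ≈ 2.014

2.01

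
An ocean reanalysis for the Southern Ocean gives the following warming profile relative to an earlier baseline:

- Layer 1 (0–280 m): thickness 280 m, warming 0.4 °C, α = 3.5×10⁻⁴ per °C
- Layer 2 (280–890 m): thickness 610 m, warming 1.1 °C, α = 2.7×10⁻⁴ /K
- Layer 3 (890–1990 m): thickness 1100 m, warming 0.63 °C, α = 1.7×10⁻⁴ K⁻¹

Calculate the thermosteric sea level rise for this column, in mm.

Δh = 338 mm

0–280 m: 3.5×10⁻⁴ × 280 × 0.4 = 0.03920 m
1.1 × 2.7×10⁻⁴ × 610 = 0.18117 m
890–1990 m: 0.63 × 1.7×10⁻⁴ × 1100 = 0.11781 m
Δh = 0.03920 + 0.18117 + 0.11781 = 0.33818 m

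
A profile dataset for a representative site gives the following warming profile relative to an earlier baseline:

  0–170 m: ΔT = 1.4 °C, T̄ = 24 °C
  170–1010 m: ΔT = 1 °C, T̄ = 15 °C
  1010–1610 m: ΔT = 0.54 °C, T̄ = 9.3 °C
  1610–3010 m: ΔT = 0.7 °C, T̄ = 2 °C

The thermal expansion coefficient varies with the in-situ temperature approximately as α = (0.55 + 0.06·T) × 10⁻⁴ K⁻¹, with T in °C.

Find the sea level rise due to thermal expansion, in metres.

Layer 1: α = (0.55 + 0.06×24)×10⁻⁴ = 1.99×10⁻⁴ K⁻¹
Layer 2: α = (0.55 + 0.06×15)×10⁻⁴ = 1.45×10⁻⁴ K⁻¹
Layer 3: α = (0.55 + 0.06×9.3)×10⁻⁴ = 1.108×10⁻⁴ K⁻¹
Layer 4: α = (0.55 + 0.06×2)×10⁻⁴ = 0.67×10⁻⁴ K⁻¹
1.4 × 1.99×10⁻⁴ × 170 = 0.047362 m
Layer 2: 1.45×10⁻⁴ × 840 × 1 = 0.12180 m
Layer 3: 600 × 1.108×10⁻⁴ × 0.54 = 0.0358992 m
1610–3010 m: 0.7 × 1400 × 0.67×10⁻⁴ = 0.06566 m
Δh = 0.047362 + 0.12180 + 0.0358992 + 0.06566 = 0.2707212 m

0.271 m of thermosteric rise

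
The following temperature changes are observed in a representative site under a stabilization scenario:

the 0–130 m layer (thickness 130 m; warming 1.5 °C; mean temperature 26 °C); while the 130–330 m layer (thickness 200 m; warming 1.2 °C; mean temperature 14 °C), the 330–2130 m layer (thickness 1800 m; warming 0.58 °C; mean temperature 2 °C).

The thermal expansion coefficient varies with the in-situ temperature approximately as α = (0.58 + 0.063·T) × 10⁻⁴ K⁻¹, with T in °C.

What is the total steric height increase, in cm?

15 cm

Layer 1: α = (0.58 + 0.063×26)×10⁻⁴ = 2.218×10⁻⁴ K⁻¹
Layer 2: α = (0.58 + 0.063×14)×10⁻⁴ = 1.462×10⁻⁴ K⁻¹
Layer 3: α = (0.58 + 0.063×2)×10⁻⁴ = 0.706×10⁻⁴ K⁻¹
0–130 m: 2.218×10⁻⁴ × 1.5 × 130 = 0.043251 m
1.2 × 1.462×10⁻⁴ × 200 = 0.035088 m
0.58 × 1800 × 0.706×10⁻⁴ = 0.0737064 m
Δh = 0.043251 + 0.035088 + 0.0737064 = 0.1520454 m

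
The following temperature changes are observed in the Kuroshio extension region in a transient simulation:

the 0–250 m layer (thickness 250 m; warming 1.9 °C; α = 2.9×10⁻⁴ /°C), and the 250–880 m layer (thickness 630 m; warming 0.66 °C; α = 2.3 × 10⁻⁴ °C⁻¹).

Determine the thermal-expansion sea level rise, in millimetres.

0–250 m: 250 × 1.9 × 2.9×10⁻⁴ = 0.13775 m
Layer 2: 630 × 0.66 × 2.3×10⁻⁴ = 0.095634 m
Δh = 0.13775 + 0.095634 = 0.233384 m ≈ 230 mm

Δh = 230 mm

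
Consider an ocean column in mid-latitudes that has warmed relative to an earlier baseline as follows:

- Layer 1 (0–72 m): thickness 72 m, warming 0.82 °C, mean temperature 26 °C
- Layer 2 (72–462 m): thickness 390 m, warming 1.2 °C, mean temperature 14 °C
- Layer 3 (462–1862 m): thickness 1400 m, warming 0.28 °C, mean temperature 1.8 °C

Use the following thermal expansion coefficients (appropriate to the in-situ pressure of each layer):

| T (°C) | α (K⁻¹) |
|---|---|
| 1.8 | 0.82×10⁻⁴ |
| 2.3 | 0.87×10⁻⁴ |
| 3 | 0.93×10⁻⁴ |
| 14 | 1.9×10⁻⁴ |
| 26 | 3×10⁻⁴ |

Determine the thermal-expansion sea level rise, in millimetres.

Layer 1 at 26 °C → α = 3×10⁻⁴ K⁻¹
Layer 2 at 14 °C → α = 1.9×10⁻⁴ K⁻¹
Layer 3 at 1.8 °C → α = 0.82×10⁻⁴ K⁻¹
Layer 1: 3×10⁻⁴ × 0.82 × 72 = 0.017712 m
Layer 2: 1.2 × 1.9×10⁻⁴ × 390 = 0.08892 m
0.82×10⁻⁴ × 1400 × 0.28 = 0.032144 m
Δh = 0.017712 + 0.08892 + 0.032144 = 0.138776 m ≈ 140 mm

140 mm of thermosteric rise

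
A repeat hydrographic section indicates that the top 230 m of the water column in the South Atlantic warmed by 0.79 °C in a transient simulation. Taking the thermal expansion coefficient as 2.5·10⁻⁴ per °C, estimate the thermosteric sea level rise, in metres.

about 0.0454 m

Δh = αΔT·H = 2.5×10⁻⁴ × 0.79 × 230 = 0.045425 m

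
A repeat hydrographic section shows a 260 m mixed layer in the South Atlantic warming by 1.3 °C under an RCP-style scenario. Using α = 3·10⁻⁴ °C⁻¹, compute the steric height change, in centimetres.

about 10.1 cm

Δh = αΔT·H = 3×10⁻⁴ × 1.3 × 260 = 0.10140 m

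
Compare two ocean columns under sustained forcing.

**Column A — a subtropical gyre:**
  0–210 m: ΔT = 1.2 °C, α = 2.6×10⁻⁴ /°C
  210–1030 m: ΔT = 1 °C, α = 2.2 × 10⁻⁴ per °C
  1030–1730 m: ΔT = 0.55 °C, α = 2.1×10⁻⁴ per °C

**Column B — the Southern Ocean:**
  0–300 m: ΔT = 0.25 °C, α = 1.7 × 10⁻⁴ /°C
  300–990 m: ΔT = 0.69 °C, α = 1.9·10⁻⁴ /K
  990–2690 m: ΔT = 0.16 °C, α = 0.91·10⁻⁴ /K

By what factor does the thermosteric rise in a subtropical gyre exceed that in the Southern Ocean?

A 0–210 m: 1.2 × 2.6×10⁻⁴ × 210 = 0.06552 m
A Layer 2: 820 × 1 × 2.2×10⁻⁴ = 0.18040 m
A 1030–1730 m: 2.1×10⁻⁴ × 0.55 × 700 = 0.08085 m
A total: 0.32677 m
B 0.25 × 300 × 1.7×10⁻⁴ = 0.01275 m
B Layer 2: 690 × 1.9×10⁻⁴ × 0.69 = 0.090459 m
B 990–2690 m: 1700 × 0.91×10⁻⁴ × 0.16 = 0.024752 m
B total: 0.127961 m
Ratio: 0.32677 / 0.127961 ≈ 2.554

2.6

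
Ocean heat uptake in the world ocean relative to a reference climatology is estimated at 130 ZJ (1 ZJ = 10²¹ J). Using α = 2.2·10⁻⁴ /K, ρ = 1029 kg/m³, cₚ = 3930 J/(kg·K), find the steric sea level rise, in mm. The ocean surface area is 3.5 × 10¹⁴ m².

20.2 mm

Per unit area: Q = 130×10²¹ / (3.5×10¹⁴) ≈ 3.714×10⁸ J/m²
Δh = αQ/(ρcₚ) = 2.2×10⁻⁴ × 3.714×10⁸ / (1029 × 3930) ≈ 0.020205 m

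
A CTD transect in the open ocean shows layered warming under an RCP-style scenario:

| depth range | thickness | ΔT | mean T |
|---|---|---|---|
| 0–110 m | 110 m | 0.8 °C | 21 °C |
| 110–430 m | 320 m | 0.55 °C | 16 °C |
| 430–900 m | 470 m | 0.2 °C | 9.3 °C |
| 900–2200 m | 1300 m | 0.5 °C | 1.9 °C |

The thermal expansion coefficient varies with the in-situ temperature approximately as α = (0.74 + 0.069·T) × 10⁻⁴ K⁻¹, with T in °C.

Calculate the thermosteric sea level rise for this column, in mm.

Δh ≈ 120 mm

Layer 1: α = (0.74 + 0.069×21)×10⁻⁴ = 2.189×10⁻⁴ K⁻¹
Layer 2: α = (0.74 + 0.069×16)×10⁻⁴ = 1.844×10⁻⁴ K⁻¹
Layer 3: α = (0.74 + 0.069×9.3)×10⁻⁴ = 1.3817×10⁻⁴ K⁻¹
Layer 4: α = (0.74 + 0.069×1.9)×10⁻⁴ = 0.8711×10⁻⁴ K⁻¹
Layer 1: 0.8 × 2.189×10⁻⁴ × 110 = 0.0192632 m
0.55 × 1.844×10⁻⁴ × 320 = 0.0324544 m
Layer 3: 0.2 × 1.3817×10⁻⁴ × 470 = 0.01298798 m
Layer 4: 0.5 × 1300 × 0.8711×10⁻⁴ = 0.0566215 m
Δh = 0.0192632 + 0.0324544 + 0.01298798 + 0.0566215 = 0.12132708 m ≈ 120 mm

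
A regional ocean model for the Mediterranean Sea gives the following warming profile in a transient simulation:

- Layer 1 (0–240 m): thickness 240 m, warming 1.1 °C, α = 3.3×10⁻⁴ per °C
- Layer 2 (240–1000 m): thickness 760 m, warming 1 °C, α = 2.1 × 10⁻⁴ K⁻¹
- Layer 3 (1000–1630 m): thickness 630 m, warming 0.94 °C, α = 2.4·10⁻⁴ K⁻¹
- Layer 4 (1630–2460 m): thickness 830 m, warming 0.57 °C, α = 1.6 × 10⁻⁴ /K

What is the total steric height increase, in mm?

0–240 m: 1.1 × 3.3×10⁻⁴ × 240 = 0.08712 m
Layer 2: 2.1×10⁻⁴ × 760 × 1 = 0.15960 m
1000–1630 m: 2.4×10⁻⁴ × 0.94 × 630 = 0.142128 m
1.6×10⁻⁴ × 830 × 0.57 = 0.075696 m
Δh = 0.08712 + 0.15960 + 0.142128 + 0.075696 = 0.464544 m

465 mm of thermosteric rise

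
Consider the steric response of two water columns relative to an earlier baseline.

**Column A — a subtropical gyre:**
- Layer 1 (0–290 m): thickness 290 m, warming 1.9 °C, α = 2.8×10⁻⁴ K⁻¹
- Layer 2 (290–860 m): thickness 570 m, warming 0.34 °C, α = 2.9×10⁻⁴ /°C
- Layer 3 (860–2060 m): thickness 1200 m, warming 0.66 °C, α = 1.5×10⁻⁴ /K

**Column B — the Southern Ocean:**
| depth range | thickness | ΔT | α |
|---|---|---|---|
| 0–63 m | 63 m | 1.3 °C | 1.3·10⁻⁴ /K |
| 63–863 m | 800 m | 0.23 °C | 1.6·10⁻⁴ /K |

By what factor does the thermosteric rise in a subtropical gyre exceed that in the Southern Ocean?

A 1.9 × 290 × 2.8×10⁻⁴ = 0.15428 m
A 290–860 m: 2.9×10⁻⁴ × 570 × 0.34 = 0.056202 m
A Layer 3: 1.5×10⁻⁴ × 0.66 × 1200 = 0.11880 m
A total: 0.329282 m
B 1.3 × 63 × 1.3×10⁻⁴ = 0.010647 m
B Layer 2: 0.23 × 1.6×10⁻⁴ × 800 = 0.02944 m
B total: 0.040087 m
Ratio: 0.329282 / 0.040087 ≈ 8.214

≈ 8.21×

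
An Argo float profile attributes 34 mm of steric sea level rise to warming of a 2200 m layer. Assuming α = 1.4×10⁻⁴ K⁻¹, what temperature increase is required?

ΔT = Δh/(αH) = 0.034 / (1.4×10⁻⁴ × 2200) ≈ 0.1104 K

0.110 K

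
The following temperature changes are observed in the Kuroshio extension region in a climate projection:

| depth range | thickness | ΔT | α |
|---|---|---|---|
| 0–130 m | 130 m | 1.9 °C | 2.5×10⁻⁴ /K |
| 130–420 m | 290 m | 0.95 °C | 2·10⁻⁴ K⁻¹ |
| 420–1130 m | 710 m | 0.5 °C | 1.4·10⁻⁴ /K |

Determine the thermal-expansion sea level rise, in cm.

1.9 × 2.5×10⁻⁴ × 130 = 0.06175 m
130–420 m: 0.95 × 290 × 2×10⁻⁴ = 0.05510 m
Layer 3: 710 × 0.5 × 1.4×10⁻⁴ = 0.04970 m
Δh = 0.06175 + 0.05510 + 0.04970 = 0.16655 m

17 cm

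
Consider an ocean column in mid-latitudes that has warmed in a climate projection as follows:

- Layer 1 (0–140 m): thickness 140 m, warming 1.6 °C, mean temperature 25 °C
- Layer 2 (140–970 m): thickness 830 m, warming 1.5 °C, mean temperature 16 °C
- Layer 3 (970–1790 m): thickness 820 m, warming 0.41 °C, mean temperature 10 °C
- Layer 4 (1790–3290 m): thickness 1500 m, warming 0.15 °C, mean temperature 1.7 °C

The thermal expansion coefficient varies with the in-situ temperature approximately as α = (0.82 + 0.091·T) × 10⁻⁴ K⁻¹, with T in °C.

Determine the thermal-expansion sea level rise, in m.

0.433 m of thermosteric rise

Layer 1: α = (0.82 + 0.091×25)×10⁻⁴ = 3.095×10⁻⁴ K⁻¹
Layer 2: α = (0.82 + 0.091×16)×10⁻⁴ = 2.276×10⁻⁴ K⁻¹
Layer 3: α = (0.82 + 0.091×10)×10⁻⁴ = 1.73×10⁻⁴ K⁻¹
Layer 4: α = (0.82 + 0.091×1.7)×10⁻⁴ = 0.9747×10⁻⁴ K⁻¹
0–140 m: 3.095×10⁻⁴ × 140 × 1.6 = 0.069328 m
140–970 m: 830 × 1.5 × 2.276×10⁻⁴ = 0.283362 m
970–1790 m: 0.41 × 1.73×10⁻⁴ × 820 = 0.0581626 m
1790–3290 m: 0.15 × 0.9747×10⁻⁴ × 1500 = 0.02193075 m
Δh = 0.069328 + 0.283362 + 0.0581626 + 0.02193075 = 0.43278335 m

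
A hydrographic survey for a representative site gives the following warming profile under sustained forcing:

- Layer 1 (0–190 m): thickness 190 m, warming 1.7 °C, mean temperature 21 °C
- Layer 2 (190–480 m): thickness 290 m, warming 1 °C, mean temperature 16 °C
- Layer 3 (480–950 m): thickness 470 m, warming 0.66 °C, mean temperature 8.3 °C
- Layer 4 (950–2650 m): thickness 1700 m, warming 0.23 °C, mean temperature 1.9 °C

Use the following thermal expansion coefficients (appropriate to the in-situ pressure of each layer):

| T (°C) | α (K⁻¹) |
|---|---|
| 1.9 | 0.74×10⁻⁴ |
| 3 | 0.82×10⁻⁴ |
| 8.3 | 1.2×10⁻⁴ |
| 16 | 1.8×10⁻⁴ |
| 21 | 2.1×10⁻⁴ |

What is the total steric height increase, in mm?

Δh = 186 mm

Layer 1 at 21 °C → α = 2.1×10⁻⁴ K⁻¹
Layer 2 at 16 °C → α = 1.8×10⁻⁴ K⁻¹
Layer 3 at 8.3 °C → α = 1.2×10⁻⁴ K⁻¹
Layer 4 at 1.9 °C → α = 0.74×10⁻⁴ K⁻¹
0–190 m: 1.7 × 190 × 2.1×10⁻⁴ = 0.06783 m
190–480 m: 290 × 1.8×10⁻⁴ × 1 = 0.05220 m
0.66 × 1.2×10⁻⁴ × 470 = 0.037224 m
0.23 × 0.74×10⁻⁴ × 1700 = 0.028934 m
Δh = 0.06783 + 0.05220 + 0.037224 + 0.028934 = 0.186188 m ≈ 186 mm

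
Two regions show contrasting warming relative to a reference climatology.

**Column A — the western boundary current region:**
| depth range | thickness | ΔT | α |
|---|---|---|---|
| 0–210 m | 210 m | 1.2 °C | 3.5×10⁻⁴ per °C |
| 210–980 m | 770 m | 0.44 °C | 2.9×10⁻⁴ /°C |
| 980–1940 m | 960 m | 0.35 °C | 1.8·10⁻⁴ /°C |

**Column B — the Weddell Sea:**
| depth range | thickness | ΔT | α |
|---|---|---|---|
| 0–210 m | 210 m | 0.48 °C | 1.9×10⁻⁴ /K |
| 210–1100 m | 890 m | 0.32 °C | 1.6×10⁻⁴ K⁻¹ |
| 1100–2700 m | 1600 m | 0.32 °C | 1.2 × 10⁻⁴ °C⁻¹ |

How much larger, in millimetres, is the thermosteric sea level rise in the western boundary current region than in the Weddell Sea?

Δh_A − Δh_B ≈ 121 mm

A 0–210 m: 3.5×10⁻⁴ × 210 × 1.2 = 0.08820 m
A Layer 2: 770 × 0.44 × 2.9×10⁻⁴ = 0.098252 m
A Layer 3: 960 × 0.35 × 1.8×10⁻⁴ = 0.06048 m
A total: 0.246932 m
B Layer 1: 0.48 × 1.9×10⁻⁴ × 210 = 0.019152 m
B 210–1100 m: 0.32 × 890 × 1.6×10⁻⁴ = 0.045568 m
B 0.32 × 1600 × 1.2×10⁻⁴ = 0.06144 m
B total: 0.12616 m
Difference: 0.246932 − 0.12616 = 0.120772 m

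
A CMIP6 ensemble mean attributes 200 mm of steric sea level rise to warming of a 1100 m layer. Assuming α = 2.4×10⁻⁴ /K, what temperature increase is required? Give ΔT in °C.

about 0.76 °C

ΔT = Δh/(αH) = 0.2 / (2.4×10⁻⁴ × 1100) ≈ 0.7576 °C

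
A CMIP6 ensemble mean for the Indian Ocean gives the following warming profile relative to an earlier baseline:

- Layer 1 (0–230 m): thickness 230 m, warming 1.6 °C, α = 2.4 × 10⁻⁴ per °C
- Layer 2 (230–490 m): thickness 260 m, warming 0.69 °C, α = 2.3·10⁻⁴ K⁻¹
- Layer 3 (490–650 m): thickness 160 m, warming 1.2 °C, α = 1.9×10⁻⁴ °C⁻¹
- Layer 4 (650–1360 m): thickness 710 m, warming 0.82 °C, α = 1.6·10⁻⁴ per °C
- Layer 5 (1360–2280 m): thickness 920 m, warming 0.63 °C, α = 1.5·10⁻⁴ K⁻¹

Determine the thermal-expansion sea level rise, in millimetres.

Layer 1: 2.4×10⁻⁴ × 1.6 × 230 = 0.08832 m
0.69 × 2.3×10⁻⁴ × 260 = 0.041262 m
1.9×10⁻⁴ × 1.2 × 160 = 0.03648 m
Layer 4: 710 × 0.82 × 1.6×10⁻⁴ = 0.093152 m
Layer 5: 1.5×10⁻⁴ × 920 × 0.63 = 0.08694 m
Δh = 0.08832 + 0.041262 + 0.03648 + 0.093152 + 0.08694 = 0.346154 m

about 346 mm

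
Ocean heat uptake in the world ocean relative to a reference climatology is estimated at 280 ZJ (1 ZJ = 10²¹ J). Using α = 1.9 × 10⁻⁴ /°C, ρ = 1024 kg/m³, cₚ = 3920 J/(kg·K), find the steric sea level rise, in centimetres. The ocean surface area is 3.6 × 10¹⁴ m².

about 3.7 cm

Per unit area: Q = 280×10²¹ / (3.6×10¹⁴) ≈ 7.778×10⁸ J/m²
Δh = αQ/(ρcₚ) = 1.9×10⁻⁴ × 7.778×10⁸ / (1024 × 3920) ≈ 0.036816 m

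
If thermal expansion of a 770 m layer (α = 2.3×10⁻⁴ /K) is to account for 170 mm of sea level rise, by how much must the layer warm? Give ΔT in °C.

about 0.96 °C

ΔT = Δh/(αH) = 0.17 / (2.3×10⁻⁴ × 770) ≈ 0.9599 °C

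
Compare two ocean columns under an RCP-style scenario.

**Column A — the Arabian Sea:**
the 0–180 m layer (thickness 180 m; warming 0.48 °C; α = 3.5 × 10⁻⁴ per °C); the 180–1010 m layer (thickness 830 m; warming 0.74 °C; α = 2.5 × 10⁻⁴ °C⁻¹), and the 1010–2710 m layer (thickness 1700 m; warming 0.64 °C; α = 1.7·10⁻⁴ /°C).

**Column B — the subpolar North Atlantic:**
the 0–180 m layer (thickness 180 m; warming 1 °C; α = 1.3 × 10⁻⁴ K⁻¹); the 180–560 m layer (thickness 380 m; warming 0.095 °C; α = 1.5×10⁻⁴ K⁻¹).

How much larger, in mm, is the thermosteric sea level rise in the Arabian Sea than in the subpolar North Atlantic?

A Layer 1: 180 × 3.5×10⁻⁴ × 0.48 = 0.03024 m
A Layer 2: 830 × 0.74 × 2.5×10⁻⁴ = 0.15355 m
A 1010–2710 m: 0.64 × 1700 × 1.7×10⁻⁴ = 0.18496 m
A total: 0.36875 m
B 1 × 1.3×10⁻⁴ × 180 = 0.02340 m
B 180–560 m: 380 × 0.095 × 1.5×10⁻⁴ = 0.005415 m
B total: 0.028815 m
Difference: 0.36875 − 0.028815 = 0.339935 m

340 mm larger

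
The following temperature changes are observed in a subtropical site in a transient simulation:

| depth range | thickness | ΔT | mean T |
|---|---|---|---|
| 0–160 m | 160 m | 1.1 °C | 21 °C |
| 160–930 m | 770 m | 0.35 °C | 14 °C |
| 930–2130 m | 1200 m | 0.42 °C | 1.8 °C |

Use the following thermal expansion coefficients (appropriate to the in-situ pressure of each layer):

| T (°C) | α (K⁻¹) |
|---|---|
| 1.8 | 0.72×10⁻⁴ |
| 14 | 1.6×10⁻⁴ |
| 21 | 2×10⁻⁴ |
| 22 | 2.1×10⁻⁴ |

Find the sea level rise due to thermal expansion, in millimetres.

Layer 1 at 21 °C → α = 2×10⁻⁴ K⁻¹
Layer 2 at 14 °C → α = 1.6×10⁻⁴ K⁻¹
Layer 3 at 1.8 °C → α = 0.72×10⁻⁴ K⁻¹
160 × 2×10⁻⁴ × 1.1 = 0.03520 m
160–930 m: 770 × 1.6×10⁻⁴ × 0.35 = 0.04312 m
930–2130 m: 0.72×10⁻⁴ × 1200 × 0.42 = 0.036288 m
Δh = 0.03520 + 0.04312 + 0.036288 = 0.114608 m

Δh = 115 mm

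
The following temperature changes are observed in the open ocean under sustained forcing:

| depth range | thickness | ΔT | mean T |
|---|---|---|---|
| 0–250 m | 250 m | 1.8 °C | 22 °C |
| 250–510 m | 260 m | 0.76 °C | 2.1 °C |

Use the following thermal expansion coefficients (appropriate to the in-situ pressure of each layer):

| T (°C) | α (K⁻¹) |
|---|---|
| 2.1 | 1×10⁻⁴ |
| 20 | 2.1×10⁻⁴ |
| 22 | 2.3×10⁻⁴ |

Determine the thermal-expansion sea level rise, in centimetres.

Layer 1 at 22 °C → α = 2.3×10⁻⁴ K⁻¹
Layer 2 at 2.1 °C → α = 1×10⁻⁴ K⁻¹
1.8 × 250 × 2.3×10⁻⁴ = 0.10350 m
260 × 1×10⁻⁴ × 0.76 = 0.01976 m
Δh = 0.10350 + 0.01976 = 0.12326 m

Δh ≈ 12 cm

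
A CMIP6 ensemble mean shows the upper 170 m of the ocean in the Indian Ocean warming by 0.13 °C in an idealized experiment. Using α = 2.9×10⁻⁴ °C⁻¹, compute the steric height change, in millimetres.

Δh = αΔT·H = 2.9×10⁻⁴ × 0.13 × 170 = 0.006409 m

Δh = 6.4 mm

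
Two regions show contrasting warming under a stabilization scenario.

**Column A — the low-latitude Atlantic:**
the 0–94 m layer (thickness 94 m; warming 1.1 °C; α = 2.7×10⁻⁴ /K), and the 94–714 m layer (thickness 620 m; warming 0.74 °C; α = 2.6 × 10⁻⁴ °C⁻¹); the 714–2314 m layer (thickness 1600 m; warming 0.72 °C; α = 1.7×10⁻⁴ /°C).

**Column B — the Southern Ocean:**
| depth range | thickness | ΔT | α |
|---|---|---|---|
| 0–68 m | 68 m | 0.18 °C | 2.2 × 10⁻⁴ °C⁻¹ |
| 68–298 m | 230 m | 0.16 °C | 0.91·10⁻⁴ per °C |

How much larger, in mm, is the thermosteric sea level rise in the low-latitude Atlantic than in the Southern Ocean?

Δh_A − Δh_B ≈ 337 mm

A 2.7×10⁻⁴ × 94 × 1.1 = 0.027918 m
A 0.74 × 620 × 2.6×10⁻⁴ = 0.119288 m
A 714–2314 m: 1.7×10⁻⁴ × 0.72 × 1600 = 0.19584 m
A total: 0.343046 m
B 0–68 m: 0.18 × 2.2×10⁻⁴ × 68 = 0.0026928 m
B 68–298 m: 0.91×10⁻⁴ × 0.16 × 230 = 0.0033488 m
B total: 0.0060416 m
Difference: 0.343046 − 0.0060416 = 0.3370044 m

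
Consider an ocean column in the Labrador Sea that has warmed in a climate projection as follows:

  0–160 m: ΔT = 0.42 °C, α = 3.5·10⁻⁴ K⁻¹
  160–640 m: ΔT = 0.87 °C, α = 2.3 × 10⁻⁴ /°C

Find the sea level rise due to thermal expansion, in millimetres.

Layer 1: 0.42 × 3.5×10⁻⁴ × 160 = 0.02352 m
Layer 2: 2.3×10⁻⁴ × 0.87 × 480 = 0.096048 m
Δh = 0.02352 + 0.096048 = 0.119568 m ≈ 120 mm

Δh = 120 mm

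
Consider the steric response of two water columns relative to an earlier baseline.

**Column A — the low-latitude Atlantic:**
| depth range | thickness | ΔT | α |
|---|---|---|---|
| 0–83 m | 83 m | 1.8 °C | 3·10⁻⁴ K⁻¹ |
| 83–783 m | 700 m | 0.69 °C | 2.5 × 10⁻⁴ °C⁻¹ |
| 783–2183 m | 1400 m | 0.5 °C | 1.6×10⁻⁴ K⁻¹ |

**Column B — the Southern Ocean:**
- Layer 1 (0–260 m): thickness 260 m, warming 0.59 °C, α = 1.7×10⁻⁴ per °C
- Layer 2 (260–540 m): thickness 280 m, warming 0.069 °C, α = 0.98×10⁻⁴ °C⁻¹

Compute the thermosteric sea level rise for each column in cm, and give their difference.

Δh_A ≈ 28 cm, Δh_B ≈ 2.8 cm; difference ≈ 25 cm

A 1.8 × 83 × 3×10⁻⁴ = 0.04482 m
A 83–783 m: 2.5×10⁻⁴ × 700 × 0.69 = 0.12075 m
A Layer 3: 0.5 × 1400 × 1.6×10⁻⁴ = 0.11200 m
A total: 0.27757 m
B Layer 1: 1.7×10⁻⁴ × 0.59 × 260 = 0.026078 m
B Layer 2: 280 × 0.069 × 0.98×10⁻⁴ = 0.00189336 m
B total: 0.02797136 m
Difference: 0.27757 − 0.02797136 = 0.24959864 m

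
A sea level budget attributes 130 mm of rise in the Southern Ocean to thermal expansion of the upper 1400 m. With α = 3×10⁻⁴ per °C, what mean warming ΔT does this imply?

about 0.310 °C

ΔT = Δh/(αH) = 0.13 / (3×10⁻⁴ × 1400) ≈ 0.3095 °C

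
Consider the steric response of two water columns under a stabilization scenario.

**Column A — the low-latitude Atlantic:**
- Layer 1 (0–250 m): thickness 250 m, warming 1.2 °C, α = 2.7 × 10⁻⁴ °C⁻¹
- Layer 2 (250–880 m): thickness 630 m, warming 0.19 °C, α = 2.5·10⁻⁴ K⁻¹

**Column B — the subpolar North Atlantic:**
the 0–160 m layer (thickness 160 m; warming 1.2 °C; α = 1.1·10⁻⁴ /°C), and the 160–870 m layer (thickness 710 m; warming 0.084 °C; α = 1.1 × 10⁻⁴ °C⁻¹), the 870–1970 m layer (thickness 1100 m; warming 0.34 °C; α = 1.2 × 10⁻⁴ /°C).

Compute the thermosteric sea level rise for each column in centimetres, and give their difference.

A 0–250 m: 2.7×10⁻⁴ × 1.2 × 250 = 0.08100 m
A 250–880 m: 2.5×10⁻⁴ × 0.19 × 630 = 0.029925 m
A total: 0.110925 m
B 1.2 × 1.1×10⁻⁴ × 160 = 0.02112 m
B 160–870 m: 0.084 × 1.1×10⁻⁴ × 710 = 0.0065604 m
B Layer 3: 0.34 × 1100 × 1.2×10⁻⁴ = 0.04488 m
B total: 0.0725604 m
Difference: 0.110925 − 0.0725604 = 0.0383646 m

A: 11 cm; B: 7.3 cm; difference 3.8 cm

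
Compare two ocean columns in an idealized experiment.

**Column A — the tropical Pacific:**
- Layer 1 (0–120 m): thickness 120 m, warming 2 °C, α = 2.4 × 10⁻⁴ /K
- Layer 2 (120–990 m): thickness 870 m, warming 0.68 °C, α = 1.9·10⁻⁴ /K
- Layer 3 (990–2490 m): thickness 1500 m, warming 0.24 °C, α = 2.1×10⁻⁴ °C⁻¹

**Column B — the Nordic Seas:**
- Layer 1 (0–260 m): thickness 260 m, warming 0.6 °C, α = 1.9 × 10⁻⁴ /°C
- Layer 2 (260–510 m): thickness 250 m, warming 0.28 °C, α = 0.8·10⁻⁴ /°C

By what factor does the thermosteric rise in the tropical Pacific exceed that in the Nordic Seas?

A 0–120 m: 120 × 2 × 2.4×10⁻⁴ = 0.05760 m
A Layer 2: 0.68 × 870 × 1.9×10⁻⁴ = 0.112404 m
A 0.24 × 2.1×10⁻⁴ × 1500 = 0.07560 m
A total: 0.245604 m
B Layer 1: 1.9×10⁻⁴ × 260 × 0.6 = 0.02964 m
B 0.8×10⁻⁴ × 250 × 0.28 = 0.00560 m
B total: 0.03524 m
Ratio: 0.245604 / 0.03524 ≈ 6.969

≈ 7.0×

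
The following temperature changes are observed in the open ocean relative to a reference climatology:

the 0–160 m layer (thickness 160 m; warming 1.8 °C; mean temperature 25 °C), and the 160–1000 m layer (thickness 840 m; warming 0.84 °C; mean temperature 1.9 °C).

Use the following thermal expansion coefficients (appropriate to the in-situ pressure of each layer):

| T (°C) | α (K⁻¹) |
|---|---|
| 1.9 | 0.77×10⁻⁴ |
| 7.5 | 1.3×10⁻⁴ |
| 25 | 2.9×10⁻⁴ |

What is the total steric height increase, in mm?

Layer 1 at 25 °C → α = 2.9×10⁻⁴ K⁻¹
Layer 2 at 1.9 °C → α = 0.77×10⁻⁴ K⁻¹
1.8 × 160 × 2.9×10⁻⁴ = 0.08352 m
0.84 × 0.77×10⁻⁴ × 840 = 0.0543312 m
Δh = 0.08352 + 0.0543312 = 0.1378512 m ≈ 140 mm

Δh = 140 mm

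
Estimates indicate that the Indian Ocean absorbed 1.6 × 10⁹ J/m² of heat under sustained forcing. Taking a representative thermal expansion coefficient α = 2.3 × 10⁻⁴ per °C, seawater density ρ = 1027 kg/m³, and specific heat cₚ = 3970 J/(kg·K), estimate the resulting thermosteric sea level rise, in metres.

Δh = αQ/(ρcₚ) = 2.3×10⁻⁴ × 1.6×10⁹ / (1027 × 3970) ≈ 0.090258 m

Δh = 0.0903 m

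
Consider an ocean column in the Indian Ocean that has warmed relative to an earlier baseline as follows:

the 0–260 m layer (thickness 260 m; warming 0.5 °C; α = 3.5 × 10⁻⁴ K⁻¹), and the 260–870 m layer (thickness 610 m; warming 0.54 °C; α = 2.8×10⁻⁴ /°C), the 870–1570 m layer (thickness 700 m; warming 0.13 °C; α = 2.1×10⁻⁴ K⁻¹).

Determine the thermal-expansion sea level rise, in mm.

157 mm of thermosteric rise

Layer 1: 0.5 × 3.5×10⁻⁴ × 260 = 0.04550 m
Layer 2: 2.8×10⁻⁴ × 0.54 × 610 = 0.092232 m
Layer 3: 700 × 2.1×10⁻⁴ × 0.13 = 0.01911 m
Δh = 0.04550 + 0.092232 + 0.01911 = 0.156842 m ≈ 157 mm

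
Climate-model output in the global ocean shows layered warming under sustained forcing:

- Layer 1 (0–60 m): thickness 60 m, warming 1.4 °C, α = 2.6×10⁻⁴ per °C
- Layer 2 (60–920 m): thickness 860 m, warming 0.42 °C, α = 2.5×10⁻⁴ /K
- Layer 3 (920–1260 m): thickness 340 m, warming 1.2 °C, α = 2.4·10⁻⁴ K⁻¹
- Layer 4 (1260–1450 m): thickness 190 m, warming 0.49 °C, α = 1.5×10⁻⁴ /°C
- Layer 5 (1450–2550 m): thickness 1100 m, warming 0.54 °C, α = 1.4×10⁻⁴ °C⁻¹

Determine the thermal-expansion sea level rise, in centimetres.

30.7 cm of thermosteric rise

2.6×10⁻⁴ × 60 × 1.4 = 0.02184 m
60–920 m: 0.42 × 860 × 2.5×10⁻⁴ = 0.09030 m
1.2 × 2.4×10⁻⁴ × 340 = 0.09792 m
1260–1450 m: 190 × 0.49 × 1.5×10⁻⁴ = 0.013965 m
1.4×10⁻⁴ × 1100 × 0.54 = 0.08316 m
Δh = 0.02184 + 0.09030 + 0.09792 + 0.013965 + 0.08316 = 0.307185 m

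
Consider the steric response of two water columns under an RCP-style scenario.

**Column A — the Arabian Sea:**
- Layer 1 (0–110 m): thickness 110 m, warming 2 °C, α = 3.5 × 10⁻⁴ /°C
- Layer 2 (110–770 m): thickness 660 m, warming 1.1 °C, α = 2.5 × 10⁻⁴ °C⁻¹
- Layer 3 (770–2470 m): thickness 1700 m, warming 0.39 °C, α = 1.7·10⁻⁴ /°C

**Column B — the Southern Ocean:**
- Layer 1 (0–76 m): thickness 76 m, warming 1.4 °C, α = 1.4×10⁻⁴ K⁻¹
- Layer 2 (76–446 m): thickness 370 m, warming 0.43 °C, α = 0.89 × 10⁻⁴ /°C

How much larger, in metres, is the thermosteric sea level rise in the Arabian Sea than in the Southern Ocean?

0.342 m larger

A 2 × 110 × 3.5×10⁻⁴ = 0.07700 m
A 2.5×10⁻⁴ × 1.1 × 660 = 0.18150 m
A 770–2470 m: 0.39 × 1700 × 1.7×10⁻⁴ = 0.11271 m
A total: 0.37121 m
B 0–76 m: 1.4 × 1.4×10⁻⁴ × 76 = 0.014896 m
B 0.43 × 370 × 0.89×10⁻⁴ = 0.0141599 m
B total: 0.0290559 m
Difference: 0.37121 − 0.0290559 = 0.3421541 m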